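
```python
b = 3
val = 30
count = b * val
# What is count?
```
Trace:
  b=3
  b=3, val=30
  b=3, val=30, count=90

Final answer: 90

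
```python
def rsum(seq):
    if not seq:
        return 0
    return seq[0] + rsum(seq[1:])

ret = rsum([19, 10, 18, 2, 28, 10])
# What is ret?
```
Call trace:
rsum(seq=[19, 10, 18, 2, 28, 10])
  rsum(seq=[10, 18, 2, 28, 10])
    rsum(seq=[18, 2, 28, 10])
      rsum(seq=[2, 28, 10])
        rsum(seq=[28, 10])
          rsum(seq=[10])
            rsum(seq=[])
            -> return 0
          -> return 10
        -> return 38
      -> return 40
    -> return 58
  -> return 68
-> return 87

Final answer: 87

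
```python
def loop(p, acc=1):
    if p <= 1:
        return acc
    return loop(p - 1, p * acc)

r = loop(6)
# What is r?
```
Call trace:
loop(p=6, acc=1)
  loop(p=5, acc=6)
    loop(p=4, acc=30)
      loop(p=3, acc=120)
        loop(p=2, acc=360)
          loop(p=1, acc=720)
          -> return 720
        -> return 720
      -> return 720
    -> return 720
  -> return 720
-> return 720

Final answer: 720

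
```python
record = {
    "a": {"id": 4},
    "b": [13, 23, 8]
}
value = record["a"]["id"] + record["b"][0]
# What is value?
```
Trace:
  record={'a': {'id': 4}, 'b': [13, 23, 8]}
  record={'a': {'id': 4}, 'b': [13, 23, 8]}, value=17

Final answer: 17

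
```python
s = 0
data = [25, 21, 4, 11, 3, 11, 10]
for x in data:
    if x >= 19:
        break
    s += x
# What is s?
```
Trace:
  s=0
  s=0, x=25

Final answer: 0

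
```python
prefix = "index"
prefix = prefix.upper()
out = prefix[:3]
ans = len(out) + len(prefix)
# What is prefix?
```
Trace:
  prefix='index'
  prefix='INDEX'
  prefix='INDEX', out='IND'
  prefix='INDEX', out='IND', ans=8

Final answer: 'INDEX'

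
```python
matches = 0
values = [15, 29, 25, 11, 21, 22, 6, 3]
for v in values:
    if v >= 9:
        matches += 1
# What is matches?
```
Trace:
  matches=0
  matches=1, v=15
  matches=2, v=29
  matches=3, v=25
  matches=4, v=11
  matches=5, v=21
  matches=6, v=22
  matches=6, v=6
  matches=6, v=3

Final answer: 6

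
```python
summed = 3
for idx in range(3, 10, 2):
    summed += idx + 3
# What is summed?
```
Trace:
  summed=3
  summed=9, idx=3
  summed=17, idx=5
  summed=27, idx=7
  summed=39, idx=9

Final answer: 39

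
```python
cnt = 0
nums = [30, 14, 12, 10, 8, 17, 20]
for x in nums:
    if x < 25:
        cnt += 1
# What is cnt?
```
Trace:
  cnt=0
  cnt=0, x=30
  cnt=1, x=14
  cnt=2, x=12
  cnt=3, x=10
  cnt=4, x=8
  cnt=5, x=17
  cnt=6, x=20

Final answer: 6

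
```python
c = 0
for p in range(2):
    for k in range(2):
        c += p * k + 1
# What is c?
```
Trace:
  c=0
  c=1, p=0, k=0
  c=2, p=0, k=1
  c=3, p=1, k=0
  c=5, p=1, k=1

Final answer: 5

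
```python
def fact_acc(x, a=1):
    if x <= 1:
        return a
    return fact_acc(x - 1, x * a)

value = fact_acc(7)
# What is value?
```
Call trace:
fact_acc(x=7, a=1)
  fact_acc(x=6, a=7)
    fact_acc(x=5, a=42)
      fact_acc(x=4, a=210)
        fact_acc(x=3, a=840)
          fact_acc(x=2, a=2520)
            fact_acc(x=1, a=5040)
            -> return 5040
          -> return 5040
        -> return 5040
      -> return 5040
    -> return 5040
  -> return 5040
-> return 5040

Final answer: 5040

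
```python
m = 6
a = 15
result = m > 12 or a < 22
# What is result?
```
Trace:
  m=6
  m=6, a=15
  m=6, a=15, result=True

Final answer: True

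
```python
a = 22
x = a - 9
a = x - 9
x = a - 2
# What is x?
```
Trace:
  a=22
  a=22, x=13
  a=4, x=13
  a=4, x=2

Final answer: 2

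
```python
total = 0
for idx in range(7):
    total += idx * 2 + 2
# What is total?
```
Trace:
  total=0
  total=2, idx=0
  total=6, idx=1
  total=12, idx=2
  total=20, idx=3
  total=30, idx=4
  total=42, idx=5
  total=56, idx=6

Final answer: 56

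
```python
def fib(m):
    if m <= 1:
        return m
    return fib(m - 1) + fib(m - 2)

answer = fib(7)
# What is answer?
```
Call trace (a repeated sub-call is expanded the first time; later identical calls just restate its return value):
fib(m=7)
  fib(m=6)
    fib(m=5)
      fib(m=4)
        fib(m=3)
          fib(m=2)
            fib(m=1)
            -> return 1
            fib(m=0)
            -> return 0
          -> return 1
          fib(m=1)
          -> return 1
        -> return 2
        fib(m=2) -> return 1  (same call as traced above)
      -> return 3
      fib(m=3) -> return 2  (same call as traced above)
    -> return 5
    fib(m=4) -> return 3  (same call as traced above)
  -> return 8
  fib(m=5) -> return 5  (same call as traced above)
-> return 13

Final answer: 13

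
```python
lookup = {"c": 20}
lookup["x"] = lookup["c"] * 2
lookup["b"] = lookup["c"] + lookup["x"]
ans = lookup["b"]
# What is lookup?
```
Trace:
  lookup={'c': 20}
  lookup={'c': 20, 'x': 40}
  lookup={'c': 20, 'x': 40, 'b': 60}
  lookup={'c': 20, 'x': 40, 'b': 60}, ans=60

Final answer: {'c': 20, 'x': 40, 'b': 60}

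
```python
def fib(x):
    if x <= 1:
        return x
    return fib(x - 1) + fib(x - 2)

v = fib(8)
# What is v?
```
Call trace (a repeated sub-call is expanded the first time; later identical calls just restate its return value):
fib(x=8)
  fib(x=7)
    fib(x=6)
      fib(x=5)
        fib(x=4)
          fib(x=3)
            fib(x=2)
              fib(x=1)
              -> return 1
              fib(x=0)
              -> return 0
            -> return 1
            fib(x=1)
            -> return 1
          -> return 2
          fib(x=2) -> return 1  (same call as traced above)
        -> return 3
        fib(x=3) -> return 2  (same call as traced above)
      -> return 5
      fib(x=4) -> return 3  (same call as traced above)
    -> return 8
    fib(x=5) -> return 5  (same call as traced above)
  -> return 13
  fib(x=6) -> return 8  (same call as traced above)
-> return 21

Final answer: 21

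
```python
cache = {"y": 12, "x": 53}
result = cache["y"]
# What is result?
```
Trace:
  cache={'y': 12, 'x': 53}
  cache={'y': 12, 'x': 53}, result=12

Final answer: 12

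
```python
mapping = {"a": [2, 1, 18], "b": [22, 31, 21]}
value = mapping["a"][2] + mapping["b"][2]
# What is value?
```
Trace:
  mapping={'a': [2, 1, 18], 'b': [22, 31, 21]}
  mapping={'a': [2, 1, 18], 'b': [22, 31, 21]}, value=39

Final answer: 39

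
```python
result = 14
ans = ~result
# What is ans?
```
Trace:
  result=14
  result=14, ans=-15

Final answer: -15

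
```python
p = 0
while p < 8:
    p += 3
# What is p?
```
Trace:
  p=0
  p=3
  p=6
  p=9

Final answer: 9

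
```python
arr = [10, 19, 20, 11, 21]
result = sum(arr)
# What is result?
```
Trace:
  arr=[10, 19, 20, 11, 21]
  arr=[10, 19, 20, 11, 21], result=81

Final answer: 81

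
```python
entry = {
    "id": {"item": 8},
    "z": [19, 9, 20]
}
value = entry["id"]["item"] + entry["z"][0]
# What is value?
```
Trace:
  entry={'id': {'item': 8}, 'z': [19, 9, 20]}
  entry={'id': {'item': 8}, 'z': [19, 9, 20]}, value=27

Final answer: 27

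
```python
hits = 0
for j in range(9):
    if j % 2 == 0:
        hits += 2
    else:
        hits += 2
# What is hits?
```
Trace:
  hits=0
  hits=2, j=0
  hits=4, j=1
  hits=6, j=2
  hits=8, j=3
  hits=10, j=4
  hits=12, j=5
  hits=14, j=6
  hits=16, j=7
  hits=18, j=8

Final answer: 18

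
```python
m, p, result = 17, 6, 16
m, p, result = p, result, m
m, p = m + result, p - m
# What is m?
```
Trace:
  m=17, p=6, result=16
  m=6, p=16, result=17
  m=23, p=10, result=17

Final answer: 23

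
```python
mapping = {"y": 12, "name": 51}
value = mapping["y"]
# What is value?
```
Trace:
  mapping={'y': 12, 'name': 51}
  mapping={'y': 12, 'name': 51}, value=12

Final answer: 12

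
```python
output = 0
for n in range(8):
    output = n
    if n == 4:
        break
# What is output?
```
Trace:
  output=0
  output=0, n=0
  output=1, n=1
  output=2, n=2
  output=3, n=3
  output=4, n=4

Final answer: 4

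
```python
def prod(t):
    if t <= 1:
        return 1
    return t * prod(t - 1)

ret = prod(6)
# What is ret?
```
Call trace:
prod(t=6)
  prod(t=5)
    prod(t=4)
      prod(t=3)
        prod(t=2)
          prod(t=1)
          -> return 1
        -> return 2
      -> return 6
    -> return 24
  -> return 120
-> return 720

Final answer: 720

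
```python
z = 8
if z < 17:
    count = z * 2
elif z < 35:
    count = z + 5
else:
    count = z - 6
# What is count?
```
Trace:
  z=8
  z=8, count=16

Final answer: 16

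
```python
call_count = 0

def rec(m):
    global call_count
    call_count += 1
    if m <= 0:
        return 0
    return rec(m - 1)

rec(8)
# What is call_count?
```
Call trace:
rec(m=8)
  rec(m=7)
    rec(m=6)
      rec(m=5)
        rec(m=4)
          rec(m=3)
            rec(m=2)
              rec(m=1)
                rec(m=0)
                -> return 0
              -> return 0
            -> return 0
          -> return 0
        -> return 0
      -> return 0
    -> return 0
  -> return 0
-> return 0

call_count is incremented once per call. rec is entered once for each m = 8, 7, 6, 5, 4, 3, 2, 1, 0 (the m <= 0 call returns without recursing), i.e. 8 + 1 calls.
call_count = 9

Final answer: 9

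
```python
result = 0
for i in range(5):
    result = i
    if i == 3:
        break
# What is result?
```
Trace:
  result=0
  result=0, i=0
  result=1, i=1
  result=2, i=2
  result=3, i=3

Final answer: 3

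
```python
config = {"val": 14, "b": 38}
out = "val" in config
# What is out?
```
Trace:
  config={'val': 14, 'b': 38}
  config={'val': 14, 'b': 38}, out=True

Final answer: True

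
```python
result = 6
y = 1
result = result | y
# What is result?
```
Trace:
  result=6
  result=6, y=1
  result=7, y=1

Final answer: 7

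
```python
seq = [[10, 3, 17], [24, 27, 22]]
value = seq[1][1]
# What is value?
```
Trace:
  seq=[[10, 3, 17], [24, 27, 22]]
  seq=[[10, 3, 17], [24, 27, 22]], value=27

Final answer: 27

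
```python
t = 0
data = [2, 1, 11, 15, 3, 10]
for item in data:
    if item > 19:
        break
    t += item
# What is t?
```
Trace:
  t=0
  t=2, item=2
  t=3, item=1
  t=14, item=11
  t=29, item=15
  t=32, item=3
  t=42, item=10

Final answer: 42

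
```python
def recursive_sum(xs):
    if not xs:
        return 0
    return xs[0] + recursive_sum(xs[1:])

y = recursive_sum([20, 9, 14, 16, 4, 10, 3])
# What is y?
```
Call trace:
recursive_sum(xs=[20, 9, 14, 16, 4, 10, 3])
  recursive_sum(xs=[9, 14, 16, 4, 10, 3])
    recursive_sum(xs=[14, 16, 4, 10, 3])
      recursive_sum(xs=[16, 4, 10, 3])
        recursive_sum(xs=[4, 10, 3])
          recursive_sum(xs=[10, 3])
            recursive_sum(xs=[3])
              recursive_sum(xs=[])
              -> return 0
            -> return 3
          -> return 13
        -> return 17
      -> return 33
    -> return 47
  -> return 56
-> return 76

Final answer: 76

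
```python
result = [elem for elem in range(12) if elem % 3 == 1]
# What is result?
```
Trace:
  elem=0
  elem=1
  elem=2
  elem=3
  elem=4
  elem=5
  elem=6
  elem=7
  elem=8
  elem=9
  elem=10
  elem=11
  result=[1, 4, 7, 10]

Final answer: [1, 4, 7, 10]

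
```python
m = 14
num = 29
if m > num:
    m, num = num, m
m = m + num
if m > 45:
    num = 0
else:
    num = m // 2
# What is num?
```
Trace:
  m=14
  m=14, num=29
  m=14, num=29
  m=43, num=29
  m=43, num=21

Final answer: 21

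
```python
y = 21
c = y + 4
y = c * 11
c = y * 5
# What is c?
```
Trace:
  y=21
  y=21, c=25
  y=275, c=25
  y=275, c=1375

Final answer: 1375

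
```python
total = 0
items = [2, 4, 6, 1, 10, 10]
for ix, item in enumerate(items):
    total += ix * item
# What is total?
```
Trace:
  total=0
  total=0, ix=0, item=2
  total=4, ix=1, item=4
  total=16, ix=2, item=6
  total=19, ix=3, item=1
  total=59, ix=4, item=10
  total=109, ix=5, item=10

Final answer: 109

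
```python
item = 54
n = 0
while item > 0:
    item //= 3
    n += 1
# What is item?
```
Trace:
  item=54
  item=54, n=0
  item=18, n=1
  item=6, n=2
  item=2, n=3
  item=0, n=4

Final answer: 0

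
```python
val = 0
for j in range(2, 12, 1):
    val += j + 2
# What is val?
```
Trace:
  val=0
  val=4, j=2
  val=9, j=3
  val=15, j=4
  val=22, j=5
  val=30, j=6
  val=39, j=7
  val=49, j=8
  val=60, j=9
  val=72, j=10
  val=85, j=11

Final answer: 85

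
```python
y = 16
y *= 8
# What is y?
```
Trace:
  y=16
  y=128

Final answer: 128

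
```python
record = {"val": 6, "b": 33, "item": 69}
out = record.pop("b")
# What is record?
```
Trace:
  record={'val': 6, 'b': 33, 'item': 69}
  record={'val': 6, 'item': 69}, out=33

Final answer: {'val': 6, 'item': 69}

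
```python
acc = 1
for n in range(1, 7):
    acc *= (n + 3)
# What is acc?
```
Trace:
  acc=1
  acc=4, n=1
  acc=20, n=2
  acc=120, n=3
  acc=840, n=4
  acc=6720, n=5
  acc=60480, n=6

Final answer: 60480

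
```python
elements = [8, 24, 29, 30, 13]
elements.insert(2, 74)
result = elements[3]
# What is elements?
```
Trace:
  elements=[8, 24, 29, 30, 13]
  elements=[8, 24, 74, 29, 30, 13]
  elements=[8, 24, 74, 29, 30, 13], result=29

Final answer: [8, 24, 74, 29, 30, 13]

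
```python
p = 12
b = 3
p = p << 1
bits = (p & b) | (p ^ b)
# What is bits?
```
Trace:
  p=12
  p=12, b=3
  p=24, b=3
  p=24, b=3, bits=27

Final answer: 27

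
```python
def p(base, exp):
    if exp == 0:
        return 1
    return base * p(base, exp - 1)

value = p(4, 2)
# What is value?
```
Call trace:
p(base=4, exp=2)
  p(base=4, exp=1)
    p(base=4, exp=0)
    -> return 1
  -> return 4
-> return 16

Final answer: 16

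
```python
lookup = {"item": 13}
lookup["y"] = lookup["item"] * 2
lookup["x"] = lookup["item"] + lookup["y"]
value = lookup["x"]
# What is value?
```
Trace:
  lookup={'item': 13}
  lookup={'item': 13, 'y': 26}
  lookup={'item': 13, 'y': 26, 'x': 39}
  lookup={'item': 13, 'y': 26, 'x': 39}, value=39

Final answer: 39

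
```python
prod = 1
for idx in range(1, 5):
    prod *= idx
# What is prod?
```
Trace:
  prod=1
  prod=1, idx=1
  prod=2, idx=2
  prod=6, idx=3
  prod=24, idx=4

Final answer: 24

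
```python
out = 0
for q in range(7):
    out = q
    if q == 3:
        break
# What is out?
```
Trace:
  out=0
  out=0, q=0
  out=1, q=1
  out=2, q=2
  out=3, q=3

Final answer: 3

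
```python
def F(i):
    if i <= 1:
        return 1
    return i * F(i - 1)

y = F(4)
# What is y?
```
Call trace:
F(i=4)
  F(i=3)
    F(i=2)
      F(i=1)
      -> return 1
    -> return 2
  -> return 6
-> return 24

Final answer: 24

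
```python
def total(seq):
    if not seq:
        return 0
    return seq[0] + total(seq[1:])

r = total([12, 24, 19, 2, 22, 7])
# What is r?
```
Call trace:
total(seq=[12, 24, 19, 2, 22, 7])
  total(seq=[24, 19, 2, 22, 7])
    total(seq=[19, 2, 22, 7])
      total(seq=[2, 22, 7])
        total(seq=[22, 7])
          total(seq=[7])
            total(seq=[])
            -> return 0
          -> return 7
        -> return 29
      -> return 31
    -> return 50
  -> return 74
-> return 86

Final answer: 86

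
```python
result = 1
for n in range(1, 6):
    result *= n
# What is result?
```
Trace:
  result=1
  result=1, n=1
  result=2, n=2
  result=6, n=3
  result=24, n=4
  result=120, n=5

Final answer: 120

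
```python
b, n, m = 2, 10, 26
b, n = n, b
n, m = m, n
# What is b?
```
Trace:
  b=2, n=10, m=26
  b=10, n=2, m=26
  b=10, n=26, m=2

Final answer: 10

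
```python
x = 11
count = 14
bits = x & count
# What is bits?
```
Trace:
  x=11
  x=11, count=14
  x=11, count=14, bits=10

Final answer: 10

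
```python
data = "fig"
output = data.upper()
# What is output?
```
Trace:
  data='fig'
  data='fig', output='FIG'

Final answer: 'FIG'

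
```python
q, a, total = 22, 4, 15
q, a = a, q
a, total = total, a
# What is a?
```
Trace:
  q=22, a=4, total=15
  q=4, a=22, total=15
  q=4, a=15, total=22

Final answer: 15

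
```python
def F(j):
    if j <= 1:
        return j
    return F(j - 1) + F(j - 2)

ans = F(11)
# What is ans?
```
Call trace (a repeated sub-call is expanded the first time; later identical calls just restate its return value):
F(j=11)
  F(j=10)
    F(j=9)
      F(j=8)
        F(j=7)
          F(j=6)
            F(j=5)
              F(j=4)
                F(j=3)
                  F(j=2)
                    F(j=1)
                    -> return 1
                    F(j=0)
                    -> return 0
                  -> return 1
                  F(j=1)
                  -> return 1
                -> return 2
                F(j=2) -> return 1  (same call as traced above)
              -> return 3
              F(j=3) -> return 2  (same call as traced above)
            -> return 5
            F(j=4) -> return 3  (same call as traced above)
          -> return 8
          F(j=5) -> return 5  (same call as traced above)
        -> return 13
        F(j=6) -> return 8  (same call as traced above)
      -> return 21
      F(j=7) -> return 13  (same call as traced above)
    -> return 34
    F(j=8) -> return 21  (same call as traced above)
  -> return 55
  F(j=9) -> return 34  (same call as traced above)
-> return 89

Final answer: 89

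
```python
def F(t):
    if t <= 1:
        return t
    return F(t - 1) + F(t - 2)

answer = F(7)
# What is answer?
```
Call trace (a repeated sub-call is expanded the first time; later identical calls just restate its return value):
F(t=7)
  F(t=6)
    F(t=5)
      F(t=4)
        F(t=3)
          F(t=2)
            F(t=1)
            -> return 1
            F(t=0)
            -> return 0
          -> return 1
          F(t=1)
          -> return 1
        -> return 2
        F(t=2) -> return 1  (same call as traced above)
      -> return 3
      F(t=3) -> return 2  (same call as traced above)
    -> return 5
    F(t=4) -> return 3  (same call as traced above)
  -> return 8
  F(t=5) -> return 5  (same call as traced above)
-> return 13

Final answer: 13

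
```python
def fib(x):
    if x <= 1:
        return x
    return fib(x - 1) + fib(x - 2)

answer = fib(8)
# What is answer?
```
Call trace (a repeated sub-call is expanded the first time; later identical calls just restate its return value):
fib(x=8)
  fib(x=7)
    fib(x=6)
      fib(x=5)
        fib(x=4)
          fib(x=3)
            fib(x=2)
              fib(x=1)
              -> return 1
              fib(x=0)
              -> return 0
            -> return 1
            fib(x=1)
            -> return 1
          -> return 2
          fib(x=2) -> return 1  (same call as traced above)
        -> return 3
        fib(x=3) -> return 2  (same call as traced above)
      -> return 5
      fib(x=4) -> return 3  (same call as traced above)
    -> return 8
    fib(x=5) -> return 5  (same call as traced above)
  -> return 13
  fib(x=6) -> return 8  (same call as traced above)
-> return 21

Final answer: 21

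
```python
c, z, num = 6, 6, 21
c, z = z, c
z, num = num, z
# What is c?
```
Trace:
  c=6, z=6, num=21
  c=6, z=6, num=21
  c=6, z=21, num=6

Final answer: 6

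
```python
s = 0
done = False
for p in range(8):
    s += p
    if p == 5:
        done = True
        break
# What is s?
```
Trace:
  s=0
  s=0, done=False
  s=0, done=False, p=0
  s=1, done=False, p=1
  s=3, done=False, p=2
  s=6, done=False, p=3
  s=10, done=False, p=4
  s=15, done=True, p=5

Final answer: 15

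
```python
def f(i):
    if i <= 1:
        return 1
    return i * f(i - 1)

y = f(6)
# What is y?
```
Call trace:
f(i=6)
  f(i=5)
    f(i=4)
      f(i=3)
        f(i=2)
          f(i=1)
          -> return 1
        -> return 2
      -> return 6
    -> return 24
  -> return 120
-> return 720

Final answer: 720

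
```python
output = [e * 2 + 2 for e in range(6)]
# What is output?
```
Trace:
  e=0
  e=1
  e=2
  e=3
  e=4
  e=5
  output=[2, 4, 6, 8, 10, 12]

Final answer: [2, 4, 6, 8, 10, 12]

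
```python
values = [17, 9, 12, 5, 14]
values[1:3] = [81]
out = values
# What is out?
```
Trace:
  values=[17, 9, 12, 5, 14]
  values=[17, 81, 5, 14]
  values=[17, 81, 5, 14], out=[17, 81, 5, 14]

Final answer: [17, 81, 5, 14]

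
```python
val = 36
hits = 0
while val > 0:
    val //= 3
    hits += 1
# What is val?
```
Trace:
  val=36
  val=36, hits=0
  val=12, hits=1
  val=4, hits=2
  val=1, hits=3
  val=0, hits=4

Final answer: 0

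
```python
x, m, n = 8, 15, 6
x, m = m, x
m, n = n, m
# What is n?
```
Trace:
  x=8, m=15, n=6
  x=15, m=8, n=6
  x=15, m=6, n=8

Final answer: 8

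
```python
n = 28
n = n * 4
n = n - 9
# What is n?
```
Trace:
  n=28
  n=112
  n=103

Final answer: 103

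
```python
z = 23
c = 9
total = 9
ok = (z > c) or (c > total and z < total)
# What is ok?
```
Trace:
  z=23
  z=23, c=9
  z=23, c=9, total=9
  z=23, c=9, total=9, ok=True

Final answer: True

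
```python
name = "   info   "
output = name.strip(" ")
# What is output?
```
Trace:
  name='   info   '
  name='   info   ', output='info'

Final answer: 'info'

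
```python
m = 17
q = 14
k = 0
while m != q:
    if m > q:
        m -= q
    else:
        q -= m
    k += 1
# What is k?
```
Trace:
  m=17
  m=17, q=14
  m=17, q=14, k=0
  m=3, q=14, k=1
  m=3, q=11, k=2
  m=3, q=8, k=3
  m=3, q=5, k=4
  m=3, q=2, k=5
  m=1, q=2, k=6
  m=1, q=1, k=7

Final answer: 7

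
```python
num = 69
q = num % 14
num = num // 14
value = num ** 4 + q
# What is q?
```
Trace:
  num=69
  num=69, q=13
  num=4, q=13
  num=4, q=13, value=269

Final answer: 13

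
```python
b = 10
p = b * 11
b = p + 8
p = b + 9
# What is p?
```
Trace:
  b=10
  b=10, p=110
  b=118, p=110
  b=118, p=127

Final answer: 127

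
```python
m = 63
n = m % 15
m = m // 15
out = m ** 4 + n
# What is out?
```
Trace:
  m=63
  m=63, n=3
  m=4, n=3
  m=4, n=3, out=259

Final answer: 259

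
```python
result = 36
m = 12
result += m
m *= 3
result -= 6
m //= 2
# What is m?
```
Trace:
  result=36
  result=36, m=12
  result=48, m=12
  result=48, m=36
  result=42, m=36
  result=42, m=18

Final answer: 18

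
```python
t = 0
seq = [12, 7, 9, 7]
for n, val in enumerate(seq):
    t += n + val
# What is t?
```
Trace:
  t=0
  t=12, n=0, val=12
  t=20, n=1, val=7
  t=31, n=2, val=9
  t=41, n=3, val=7

Final answer: 41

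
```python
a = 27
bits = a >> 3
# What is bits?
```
Trace:
  a=27
  a=27, bits=3

Final answer: 3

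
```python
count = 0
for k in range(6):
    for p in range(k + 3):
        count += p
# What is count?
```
Trace:
  count=0
  count=0, k=0, p=0
  count=1, k=0, p=1
  count=3, k=0, p=2
  count=3, k=1, p=0
  count=4, k=1, p=1
  count=6, k=1, p=2
  count=9, k=1, p=3
  count=9, k=2, p=0
  count=10, k=2, p=1
  count=12, k=2, p=2
  count=15, k=2, p=3
  count=19, k=2, p=4
  count=19, k=3, p=0
  count=20, k=3, p=1
  count=22, k=3, p=2
  count=25, k=3, p=3
  count=29, k=3, p=4
  count=34, k=3, p=5
  count=34, k=4, p=0
  count=35, k=4, p=1
  count=37, k=4, p=2
  count=40, k=4, p=3
  count=44, k=4, p=4
  count=49, k=4, p=5
  count=55, k=4, p=6
  count=55, k=5, p=0
  count=56, k=5, p=1
  count=58, k=5, p=2
  count=61, k=5, p=3
  count=65, k=5, p=4
  count=70, k=5, p=5
  count=76, k=5, p=6
  count=83, k=5, p=7

Final answer: 83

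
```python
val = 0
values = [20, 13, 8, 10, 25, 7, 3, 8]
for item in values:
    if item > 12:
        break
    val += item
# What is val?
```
Trace:
  val=0
  val=0, item=20

Final answer: 0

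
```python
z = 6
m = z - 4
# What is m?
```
Trace:
  z=6
  z=6, m=2

Final answer: 2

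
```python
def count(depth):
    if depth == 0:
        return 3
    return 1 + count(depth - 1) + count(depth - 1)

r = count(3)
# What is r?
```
Call trace (a repeated sub-call is expanded the first time; later identical calls just restate its return value):
count(depth=3)
  count(depth=2)
    count(depth=1)
      count(depth=0)
      -> return 3
      count(depth=0)
      -> return 3
    -> return 7
    count(depth=1) -> return 7  (same call as traced above)
  -> return 15
  count(depth=2) -> return 15  (same call as traced above)
-> return 31

Final answer: 31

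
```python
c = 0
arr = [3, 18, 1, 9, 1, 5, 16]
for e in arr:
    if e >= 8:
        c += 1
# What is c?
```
Trace:
  c=0
  c=0, e=3
  c=1, e=18
  c=1, e=1
  c=2, e=9
  c=2, e=1
  c=2, e=5
  c=3, e=16

Final answer: 3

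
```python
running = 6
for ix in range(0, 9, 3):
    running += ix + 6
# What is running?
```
Trace:
  running=6
  running=12, ix=0
  running=21, ix=3
  running=33, ix=6

Final answer: 33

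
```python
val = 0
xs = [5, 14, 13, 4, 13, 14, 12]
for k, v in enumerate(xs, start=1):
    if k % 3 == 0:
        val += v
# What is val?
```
Trace:
  val=0
  val=0, k=1, v=5
  val=0, k=2, v=14
  val=13, k=3, v=13
  val=13, k=4, v=4
  val=13, k=5, v=13
  val=27, k=6, v=14
  val=27, k=7, v=12

Final answer: 27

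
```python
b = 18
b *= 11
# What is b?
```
Trace:
  b=18
  b=198

Final answer: 198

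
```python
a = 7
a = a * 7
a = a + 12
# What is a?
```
Trace:
  a=7
  a=49
  a=61

Final answer: 61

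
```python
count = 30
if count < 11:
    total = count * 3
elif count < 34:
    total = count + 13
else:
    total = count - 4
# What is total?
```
Trace:
  count=30
  count=30, total=43

Final answer: 43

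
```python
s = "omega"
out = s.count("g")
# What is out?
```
Trace:
  s='omega'
  s='omega', out=1

Final answer: 1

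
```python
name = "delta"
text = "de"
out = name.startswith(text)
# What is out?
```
Trace:
  name='delta'
  name='delta', text='de'
  name='delta', text='de', out=True

Final answer: True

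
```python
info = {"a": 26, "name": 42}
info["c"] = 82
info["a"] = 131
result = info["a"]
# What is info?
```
Trace:
  info={'a': 26, 'name': 42}
  info={'a': 26, 'name': 42, 'c': 82}
  info={'a': 131, 'name': 42, 'c': 82}
  info={'a': 131, 'name': 42, 'c': 82}, result=131

Final answer: {'a': 131, 'name': 42, 'c': 82}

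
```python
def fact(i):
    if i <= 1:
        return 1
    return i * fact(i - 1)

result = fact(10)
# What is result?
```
Call trace:
fact(i=10)
  fact(i=9)
    fact(i=8)
      fact(i=7)
        fact(i=6)
          fact(i=5)
            fact(i=4)
              fact(i=3)
                fact(i=2)
                  fact(i=1)
                  -> return 1
                -> return 2
              -> return 6
            -> return 24
          -> return 120
        -> return 720
      -> return 5040
    -> return 40320
  -> return 362880
-> return 3628800

Final answer: 3628800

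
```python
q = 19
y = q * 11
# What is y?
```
Trace:
  q=19
  q=19, y=209

Final answer: 209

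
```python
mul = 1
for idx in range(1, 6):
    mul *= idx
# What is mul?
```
Trace:
  mul=1
  mul=1, idx=1
  mul=2, idx=2
  mul=6, idx=3
  mul=24, idx=4
  mul=120, idx=5

Final answer: 120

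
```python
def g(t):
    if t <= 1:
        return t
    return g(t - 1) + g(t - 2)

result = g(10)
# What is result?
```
Call trace (a repeated sub-call is expanded the first time; later identical calls just restate its return value):
g(t=10)
  g(t=9)
    g(t=8)
      g(t=7)
        g(t=6)
          g(t=5)
            g(t=4)
              g(t=3)
                g(t=2)
                  g(t=1)
                  -> return 1
                  g(t=0)
                  -> return 0
                -> return 1
                g(t=1)
                -> return 1
              -> return 2
              g(t=2) -> return 1  (same call as traced above)
            -> return 3
            g(t=3) -> return 2  (same call as traced above)
          -> return 5
          g(t=4) -> return 3  (same call as traced above)
        -> return 8
        g(t=5) -> return 5  (same call as traced above)
      -> return 13
      g(t=6) -> return 8  (same call as traced above)
    -> return 21
    g(t=7) -> return 13  (same call as traced above)
  -> return 34
  g(t=8) -> return 21  (same call as traced above)
-> return 55

Final answer: 55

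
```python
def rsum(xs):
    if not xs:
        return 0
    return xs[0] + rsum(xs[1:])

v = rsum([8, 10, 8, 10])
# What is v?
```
Call trace:
rsum(xs=[8, 10, 8, 10])
  rsum(xs=[10, 8, 10])
    rsum(xs=[8, 10])
      rsum(xs=[10])
        rsum(xs=[])
        -> return 0
      -> return 10
    -> return 18
  -> return 28
-> return 36

Final answer: 36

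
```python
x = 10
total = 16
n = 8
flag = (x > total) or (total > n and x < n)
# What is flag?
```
Trace:
  x=10
  x=10, total=16
  x=10, total=16, n=8
  x=10, total=16, n=8, flag=False

Final answer: False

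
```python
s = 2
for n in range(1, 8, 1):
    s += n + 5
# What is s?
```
Trace:
  s=2
  s=8, n=1
  s=15, n=2
  s=23, n=3
  s=32, n=4
  s=42, n=5
  s=53, n=6
  s=65, n=7

Final answer: 65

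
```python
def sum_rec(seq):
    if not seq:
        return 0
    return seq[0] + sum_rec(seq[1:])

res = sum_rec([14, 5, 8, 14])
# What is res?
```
Call trace:
sum_rec(seq=[14, 5, 8, 14])
  sum_rec(seq=[5, 8, 14])
    sum_rec(seq=[8, 14])
      sum_rec(seq=[14])
        sum_rec(seq=[])
        -> return 0
      -> return 14
    -> return 22
  -> return 27
-> return 41

Final answer: 41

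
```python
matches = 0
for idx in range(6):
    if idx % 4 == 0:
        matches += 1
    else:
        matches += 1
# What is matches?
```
Trace:
  matches=0
  matches=1, idx=0
  matches=2, idx=1
  matches=3, idx=2
  matches=4, idx=3
  matches=5, idx=4
  matches=6, idx=5

Final answer: 6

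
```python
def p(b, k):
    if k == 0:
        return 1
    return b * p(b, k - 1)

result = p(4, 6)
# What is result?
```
Call trace:
p(b=4, k=6)
  p(b=4, k=5)
    p(b=4, k=4)
      p(b=4, k=3)
        p(b=4, k=2)
          p(b=4, k=1)
            p(b=4, k=0)
            -> return 1
          -> return 4
        -> return 16
      -> return 64
    -> return 256
  -> return 1024
-> return 4096

Final answer: 4096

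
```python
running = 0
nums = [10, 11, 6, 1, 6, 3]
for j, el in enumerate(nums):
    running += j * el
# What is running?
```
Trace:
  running=0
  running=0, j=0, el=10
  running=11, j=1, el=11
  running=23, j=2, el=6
  running=26, j=3, el=1
  running=50, j=4, el=6
  running=65, j=5, el=3

Final answer: 65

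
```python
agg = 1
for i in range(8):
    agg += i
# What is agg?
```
Trace:
  agg=1
  agg=1, i=0
  agg=2, i=1
  agg=4, i=2
  agg=7, i=3
  agg=11, i=4
  agg=16, i=5
  agg=22, i=6
  agg=29, i=7

Final answer: 29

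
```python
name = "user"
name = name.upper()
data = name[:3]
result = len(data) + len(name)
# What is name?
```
Trace:
  name='user'
  name='USER'
  name='USER', data='USE'
  name='USER', data='USE', result=7

Final answer: 'USER'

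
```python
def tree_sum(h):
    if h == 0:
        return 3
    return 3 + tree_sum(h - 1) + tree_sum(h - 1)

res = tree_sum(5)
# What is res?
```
Call trace (a repeated sub-call is expanded the first time; later identical calls just restate its return value):
tree_sum(h=5)
  tree_sum(h=4)
    tree_sum(h=3)
      tree_sum(h=2)
        tree_sum(h=1)
          tree_sum(h=0)
          -> return 3
          tree_sum(h=0)
          -> return 3
        -> return 9
        tree_sum(h=1) -> return 9  (same call as traced above)
      -> return 21
      tree_sum(h=2) -> return 21  (same call as traced above)
    -> return 45
    tree_sum(h=3) -> return 45  (same call as traced above)
  -> return 93
  tree_sum(h=4) -> return 93  (same call as traced above)
-> return 189

Final answer: 189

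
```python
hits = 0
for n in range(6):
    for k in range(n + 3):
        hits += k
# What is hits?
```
Trace:
  hits=0
  hits=0, n=0, k=0
  hits=1, n=0, k=1
  hits=3, n=0, k=2
  hits=3, n=1, k=0
  hits=4, n=1, k=1
  hits=6, n=1, k=2
  hits=9, n=1, k=3
  hits=9, n=2, k=0
  hits=10, n=2, k=1
  hits=12, n=2, k=2
  hits=15, n=2, k=3
  hits=19, n=2, k=4
  hits=19, n=3, k=0
  hits=20, n=3, k=1
  hits=22, n=3, k=2
  hits=25, n=3, k=3
  hits=29, n=3, k=4
  hits=34, n=3, k=5
  hits=34, n=4, k=0
  hits=35, n=4, k=1
  hits=37, n=4, k=2
  hits=40, n=4, k=3
  hits=44, n=4, k=4
  hits=49, n=4, k=5
  hits=55, n=4, k=6
  hits=55, n=5, k=0
  hits=56, n=5, k=1
  hits=58, n=5, k=2
  hits=61, n=5, k=3
  hits=65, n=5, k=4
  hits=70, n=5, k=5
  hits=76, n=5, k=6
  hits=83, n=5, k=7

Final answer: 83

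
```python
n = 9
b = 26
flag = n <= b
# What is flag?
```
Trace:
  n=9
  n=9, b=26
  n=9, b=26, flag=True

Final answer: True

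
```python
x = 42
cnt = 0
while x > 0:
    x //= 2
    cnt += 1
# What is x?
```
Trace:
  x=42
  x=42, cnt=0
  x=21, cnt=1
  x=10, cnt=2
  x=5, cnt=3
  x=2, cnt=4
  x=1, cnt=5
  x=0, cnt=6

Final answer: 0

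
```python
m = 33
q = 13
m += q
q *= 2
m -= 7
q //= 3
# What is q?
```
Trace:
  m=33
  m=33, q=13
  m=46, q=13
  m=46, q=26
  m=39, q=26
  m=39, q=8

Final answer: 8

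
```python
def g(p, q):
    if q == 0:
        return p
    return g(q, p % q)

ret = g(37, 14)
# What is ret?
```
Call trace:
g(p=37, q=14)
  g(p=14, q=9)
    g(p=9, q=5)
      g(p=5, q=4)
        g(p=4, q=1)
          g(p=1, q=0)
          -> return 1
        -> return 1
      -> return 1
    -> return 1
  -> return 1
-> return 1

Final answer: 1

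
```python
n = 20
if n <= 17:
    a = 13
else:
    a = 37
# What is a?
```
Trace:
  n=20
  n=20, a=37

Final answer: 37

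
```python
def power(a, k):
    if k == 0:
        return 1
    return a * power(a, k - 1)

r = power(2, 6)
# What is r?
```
Call trace:
power(a=2, k=6)
  power(a=2, k=5)
    power(a=2, k=4)
      power(a=2, k=3)
        power(a=2, k=2)
          power(a=2, k=1)
            power(a=2, k=0)
            -> return 1
          -> return 2
        -> return 4
      -> return 8
    -> return 16
  -> return 32
-> return 64

Final answer: 64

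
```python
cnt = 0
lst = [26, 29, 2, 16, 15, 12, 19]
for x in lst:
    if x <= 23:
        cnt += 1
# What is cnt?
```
Trace:
  cnt=0
  cnt=0, x=26
  cnt=0, x=29
  cnt=1, x=2
  cnt=2, x=16
  cnt=3, x=15
  cnt=4, x=12
  cnt=5, x=19

Final answer: 5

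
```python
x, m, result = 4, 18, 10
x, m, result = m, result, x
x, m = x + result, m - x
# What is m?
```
Trace:
  x=4, m=18, result=10
  x=18, m=10, result=4
  x=22, m=-8, result=4

Final answer: -8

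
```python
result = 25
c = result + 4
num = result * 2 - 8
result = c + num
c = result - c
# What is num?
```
Trace:
  result=25
  result=25, c=29
  result=25, c=29, num=42
  result=71, c=29, num=42
  result=71, c=42, num=42

Final answer: 42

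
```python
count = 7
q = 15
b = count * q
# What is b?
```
Trace:
  count=7
  count=7, q=15
  count=7, q=15, b=105

Final answer: 105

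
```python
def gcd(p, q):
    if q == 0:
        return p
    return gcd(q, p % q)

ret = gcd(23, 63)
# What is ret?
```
Call trace:
gcd(p=23, q=63)
  gcd(p=63, q=23)
    gcd(p=23, q=17)
      gcd(p=17, q=6)
        gcd(p=6, q=5)
          gcd(p=5, q=1)
            gcd(p=1, q=0)
            -> return 1
          -> return 1
        -> return 1
      -> return 1
    -> return 1
  -> return 1
-> return 1

Final answer: 1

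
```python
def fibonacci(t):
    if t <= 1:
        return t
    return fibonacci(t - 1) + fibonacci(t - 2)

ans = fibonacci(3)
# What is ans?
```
Call trace:
fibonacci(t=3)
  fibonacci(t=2)
    fibonacci(t=1)
    -> return 1
    fibonacci(t=0)
    -> return 0
  -> return 1
  fibonacci(t=1)
  -> return 1
-> return 2

Final answer: 2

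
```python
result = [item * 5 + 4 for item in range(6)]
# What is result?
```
Trace:
  item=0
  item=1
  item=2
  item=3
  item=4
  item=5
  result=[4, 9, 14, 19, 24, 29]

Final answer: [4, 9, 14, 19, 24, 29]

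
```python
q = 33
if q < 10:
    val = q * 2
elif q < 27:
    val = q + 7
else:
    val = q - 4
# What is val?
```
Trace:
  q=33
  q=33, val=29

Final answer: 29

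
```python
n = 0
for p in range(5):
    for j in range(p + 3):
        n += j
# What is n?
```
Trace:
  n=0
  n=0, p=0, j=0
  n=1, p=0, j=1
  n=3, p=0, j=2
  n=3, p=1, j=0
  n=4, p=1, j=1
  n=6, p=1, j=2
  n=9, p=1, j=3
  n=9, p=2, j=0
  n=10, p=2, j=1
  n=12, p=2, j=2
  n=15, p=2, j=3
  n=19, p=2, j=4
  n=19, p=3, j=0
  n=20, p=3, j=1
  n=22, p=3, j=2
  n=25, p=3, j=3
  n=29, p=3, j=4
  n=34, p=3, j=5
  n=34, p=4, j=0
  n=35, p=4, j=1
  n=37, p=4, j=2
  n=40, p=4, j=3
  n=44, p=4, j=4
  n=49, p=4, j=5
  n=55, p=4, j=6

Final answer: 55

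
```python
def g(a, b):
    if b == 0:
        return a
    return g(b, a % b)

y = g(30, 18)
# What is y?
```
Call trace:
g(a=30, b=18)
  g(a=18, b=12)
    g(a=12, b=6)
      g(a=6, b=0)
      -> return 6
    -> return 6
  -> return 6
-> return 6

Final answer: 6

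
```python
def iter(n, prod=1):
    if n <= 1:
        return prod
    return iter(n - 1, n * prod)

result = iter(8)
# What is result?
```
Call trace:
iter(n=8, prod=1)
  iter(n=7, prod=8)
    iter(n=6, prod=56)
      iter(n=5, prod=336)
        iter(n=4, prod=1680)
          iter(n=3, prod=6720)
            iter(n=2, prod=20160)
              iter(n=1, prod=40320)
              -> return 40320
            -> return 40320
          -> return 40320
        -> return 40320
      -> return 40320
    -> return 40320
  -> return 40320
-> return 40320

Final answer: 40320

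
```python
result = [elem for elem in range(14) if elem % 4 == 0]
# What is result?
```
Trace:
  elem=0
  elem=1
  elem=2
  elem=3
  elem=4
  elem=5
  elem=6
  elem=7
  elem=8
  elem=9
  elem=10
  elem=11
  elem=12
  elem=13
  result=[0, 4, 8, 12]

Final answer: [0, 4, 8, 12]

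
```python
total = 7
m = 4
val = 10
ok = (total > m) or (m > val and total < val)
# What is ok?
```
Trace:
  total=7
  total=7, m=4
  total=7, m=4, val=10
  total=7, m=4, val=10, ok=True

Final answer: True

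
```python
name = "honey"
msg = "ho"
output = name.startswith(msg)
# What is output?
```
Trace:
  name='honey'
  name='honey', msg='ho'
  name='honey', msg='ho', output=True

Final answer: True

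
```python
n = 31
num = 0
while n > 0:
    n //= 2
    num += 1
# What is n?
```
Trace:
  n=31
  n=31, num=0
  n=15, num=1
  n=7, num=2
  n=3, num=3
  n=1, num=4
  n=0, num=5

Final answer: 0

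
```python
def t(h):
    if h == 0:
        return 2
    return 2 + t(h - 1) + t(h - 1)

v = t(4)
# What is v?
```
Call trace (a repeated sub-call is expanded the first time; later identical calls just restate its return value):
t(h=4)
  t(h=3)
    t(h=2)
      t(h=1)
        t(h=0)
        -> return 2
        t(h=0)
        -> return 2
      -> return 6
      t(h=1) -> return 6  (same call as traced above)
    -> return 14
    t(h=2) -> return 14  (same call as traced above)
  -> return 30
  t(h=3) -> return 30  (same call as traced above)
-> return 62

Final answer: 62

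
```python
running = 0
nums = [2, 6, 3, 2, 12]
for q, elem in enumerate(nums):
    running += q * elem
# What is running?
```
Trace:
  running=0
  running=0, q=0, elem=2
  running=6, q=1, elem=6
  running=12, q=2, elem=3
  running=18, q=3, elem=2
  running=66, q=4, elem=12

Final answer: 66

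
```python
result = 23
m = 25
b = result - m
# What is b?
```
Trace:
  result=23
  result=23, m=25
  result=23, m=25, b=-2

Final answer: -2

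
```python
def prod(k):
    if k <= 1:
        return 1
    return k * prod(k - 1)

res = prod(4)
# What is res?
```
Call trace:
prod(k=4)
  prod(k=3)
    prod(k=2)
      prod(k=1)
      -> return 1
    -> return 2
  -> return 6
-> return 24

Final answer: 24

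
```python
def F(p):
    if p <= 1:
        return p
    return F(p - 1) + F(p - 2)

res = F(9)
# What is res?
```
Call trace (a repeated sub-call is expanded the first time; later identical calls just restate its return value):
F(p=9)
  F(p=8)
    F(p=7)
      F(p=6)
        F(p=5)
          F(p=4)
            F(p=3)
              F(p=2)
                F(p=1)
                -> return 1
                F(p=0)
                -> return 0
              -> return 1
              F(p=1)
              -> return 1
            -> return 2
            F(p=2) -> return 1  (same call as traced above)
          -> return 3
          F(p=3) -> return 2  (same call as traced above)
        -> return 5
        F(p=4) -> return 3  (same call as traced above)
      -> return 8
      F(p=5) -> return 5  (same call as traced above)
    -> return 13
    F(p=6) -> return 8  (same call as traced above)
  -> return 21
  F(p=7) -> return 13  (same call as traced above)
-> return 34

Final answer: 34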